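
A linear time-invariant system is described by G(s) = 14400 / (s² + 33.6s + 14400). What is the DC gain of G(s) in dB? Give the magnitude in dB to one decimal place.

G(0) = 14400 / 14400 = 1
20 log₁₀(1) = 0.00 dB

0.0 dB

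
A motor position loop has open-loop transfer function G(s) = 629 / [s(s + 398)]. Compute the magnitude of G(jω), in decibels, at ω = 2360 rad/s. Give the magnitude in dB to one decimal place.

-79.1 dB

|j2360 + 398| = √(2360² + 398²) = 2393
|j2360| = 2360
|G(j2360)| = 629 / (2393 × 2360) = 0.00011136
20 log₁₀(0.00011136) = -79.07 dB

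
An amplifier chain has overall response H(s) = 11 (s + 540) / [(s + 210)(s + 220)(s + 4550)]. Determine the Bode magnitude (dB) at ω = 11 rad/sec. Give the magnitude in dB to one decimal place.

|j11 + 540| = √(11² + 540²) = 540.1
|j11 + 210| = √(11² + 210²) = 210.3
|j11 + 220| = √(11² + 220²) = 220.3
|j11 + 4550| = √(11² + 4550²) = 4550
|H(j11)| = 11 × 540.1 / (210.3 × 220.3 × 4550) = 2.8189e-05
20 log₁₀(2.8189e-05) = -91.00 dB

-91.0 dB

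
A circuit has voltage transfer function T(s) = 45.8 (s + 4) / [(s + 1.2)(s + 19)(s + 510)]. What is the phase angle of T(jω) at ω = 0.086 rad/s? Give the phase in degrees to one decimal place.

-3.1°

∠(j0.086 + 4) = arctan(0.086/4) = 1.23°
∠(j0.086 + 1.2) = arctan(0.086/1.2) = 4.10°
∠(j0.086 + 19) = arctan(0.086/19) = 0.26°
∠(j0.086 + 510) = arctan(0.086/510) = 0.01°
∠T(j0.086) = 1.23° − (4.10° + 0.26° + 0.01°) = -3.14°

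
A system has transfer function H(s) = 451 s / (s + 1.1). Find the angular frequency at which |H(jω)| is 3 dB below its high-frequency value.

1.1 rad/s

For a single-pole high-pass, the −3 dB point is at the pole: ω = 1.1 rad/s.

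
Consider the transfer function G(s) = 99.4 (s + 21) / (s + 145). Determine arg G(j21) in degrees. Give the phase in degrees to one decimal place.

∠(j21 + 21) = arctan(21/21) = 45.00°
∠(j21 + 145) = arctan(21/145) = 8.24°
∠G(j21) = 45.00° − 8.24° = 36.76°

36.8°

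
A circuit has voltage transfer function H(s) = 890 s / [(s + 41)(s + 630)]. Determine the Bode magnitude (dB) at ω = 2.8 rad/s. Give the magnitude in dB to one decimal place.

-20.3 dB

|j2.8| = 2.8
|j2.8 + 41| = √(2.8² + 41²) = 41.1
|j2.8 + 630| = √(2.8² + 630²) = 630
|H(j2.8)| = 890 × 2.8 / (41.1 × 630) = 0.096252
20 log₁₀(0.096252) = -20.33 dB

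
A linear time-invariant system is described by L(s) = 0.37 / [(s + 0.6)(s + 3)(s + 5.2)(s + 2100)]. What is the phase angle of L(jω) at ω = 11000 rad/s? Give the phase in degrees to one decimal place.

∠(j11000 + 0.6) = arctan(11000/0.6) = 90.00°
∠(j11000 + 3) = arctan(11000/3) = 89.98°
∠(j11000 + 5.2) = arctan(11000/5.2) = 89.97°
∠(j11000 + 2100) = arctan(11000/2100) = 79.19°
∠L(j11000) = − (90.00° + 89.98° + 89.97° + 79.19°) = -349.15°

-349.1°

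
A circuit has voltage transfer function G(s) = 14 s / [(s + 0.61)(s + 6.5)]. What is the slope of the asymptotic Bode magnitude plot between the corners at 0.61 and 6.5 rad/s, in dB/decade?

In this band the factors already past their corner are: 1 differentiator zero, pole at 0.61; net slope = 0 dB/decade.

0 dB/decade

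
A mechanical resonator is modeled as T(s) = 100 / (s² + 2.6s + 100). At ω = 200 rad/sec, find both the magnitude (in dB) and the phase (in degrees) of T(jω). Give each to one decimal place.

|T| = -52.0 dB, ∠T = -179.3°

|(j200)² + 2.6(j200) + 100| = |-39900 + j520| = 3.99e+04
|T(j200)| = 100 / 3.99e+04 = 0.0025061
20 log₁₀(0.0025061) = -52.02 dB
∠[(j200)² + 2.6(j200) + 100] = ∠[-39900 + j520] = 179.25°
∠T(j200) = −179.25° = -179.25°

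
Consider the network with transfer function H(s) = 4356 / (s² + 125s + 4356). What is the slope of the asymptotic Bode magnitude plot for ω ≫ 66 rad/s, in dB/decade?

-40 dB/decade

With 0 zeros and 2 poles, the high-frequency asymptotic slope is 20 × (0 − 2) = -40 dB/decade.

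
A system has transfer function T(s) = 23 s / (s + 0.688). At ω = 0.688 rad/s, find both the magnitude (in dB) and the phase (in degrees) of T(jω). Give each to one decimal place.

|j0.688| = 0.688
|j0.688 + 0.688| = √(0.688² + 0.688²) = 0.973
|T(j0.688)| = 23 × 0.688 / 0.973 = 16.263
20 log₁₀(16.263) = 24.22 dB
∠(j0.688) = 90.00°
∠(j0.688 + 0.688) = arctan(0.688/0.688) = 45.00°
∠T(j0.688) = 90.00° − 45.00° = 45.00°

|T| = 24.2 dB, ∠T = 45.0°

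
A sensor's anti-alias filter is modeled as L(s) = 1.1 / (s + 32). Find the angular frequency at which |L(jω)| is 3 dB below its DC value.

For a single-pole low-pass, the −3 dB point is at the pole: ω = 32 rad/s.

32 rad/s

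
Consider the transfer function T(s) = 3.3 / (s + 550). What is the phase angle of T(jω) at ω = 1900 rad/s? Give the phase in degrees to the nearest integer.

∠(j1900 + 550) = arctan(1900/550) = 73.86°
∠T(j1900) = −73.86° = -73.86°

-74 deg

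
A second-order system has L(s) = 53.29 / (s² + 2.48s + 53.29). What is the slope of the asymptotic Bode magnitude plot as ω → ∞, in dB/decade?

With 0 zeros and 2 poles, the high-frequency asymptotic slope is 20 × (0 − 2) = -40 dB/decade.

-40 dB/decade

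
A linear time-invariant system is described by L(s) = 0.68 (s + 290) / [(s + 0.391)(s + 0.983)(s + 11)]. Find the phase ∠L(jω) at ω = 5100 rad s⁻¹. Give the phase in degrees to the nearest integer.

∠(j5100 + 290) = arctan(5100/290) = 86.75°
∠(j5100 + 0.391) = arctan(5100/0.391) = 90.00°
∠(j5100 + 0.983) = arctan(5100/0.983) = 89.99°
∠(j5100 + 11) = arctan(5100/11) = 89.88°
∠L(j5100) = 86.75° − (90.00° + 89.99° + 89.88°) = -183.12°

-183°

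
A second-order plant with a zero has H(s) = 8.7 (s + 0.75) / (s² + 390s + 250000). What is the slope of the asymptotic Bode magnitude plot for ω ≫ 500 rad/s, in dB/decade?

-20 dB/decade

With 1 zero and 2 poles, the high-frequency asymptotic slope is 20 × (1 − 2) = -20 dB/decade.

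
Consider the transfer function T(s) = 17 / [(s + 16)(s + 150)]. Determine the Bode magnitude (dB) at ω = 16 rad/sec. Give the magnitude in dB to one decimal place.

-46.1 dB

|j16 + 16| = √(16² + 16²) = 22.63
|j16 + 150| = √(16² + 150²) = 150.9
|T(j16)| = 17 / (22.63 × 150.9) = 0.0049804
20 log₁₀(0.0049804) = -46.05 dB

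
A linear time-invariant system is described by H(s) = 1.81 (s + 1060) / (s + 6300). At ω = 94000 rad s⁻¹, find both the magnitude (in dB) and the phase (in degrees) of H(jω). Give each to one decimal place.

|j94000 + 1060| = √(94000² + 1060²) = 9.401e+04
|j94000 + 6300| = √(94000² + 6300²) = 9.421e+04
|H(j94000)| = 1.81 × 9.401e+04 / 9.421e+04 = 1.8061
20 log₁₀(1.8061) = 5.13 dB
∠(j94000 + 1060) = arctan(94000/1060) = 89.35°
∠(j94000 + 6300) = arctan(94000/6300) = 86.17°
∠H(j94000) = 89.35° − 86.17° = 3.19°

|H| = 5.1 dB, ∠H = 3.2°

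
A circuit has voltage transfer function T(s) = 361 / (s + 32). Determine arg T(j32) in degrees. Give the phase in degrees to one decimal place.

-45.0 deg

∠(j32 + 32) = arctan(32/32) = 45.00°
∠T(j32) = −45.00° = -45.00°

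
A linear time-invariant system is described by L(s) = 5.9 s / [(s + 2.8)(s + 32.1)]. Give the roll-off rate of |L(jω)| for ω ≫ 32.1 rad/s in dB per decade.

With 1 zero and 2 poles, the high-frequency asymptotic slope is 20 × (1 − 2) = -20 dB/decade.

-20 dB/decade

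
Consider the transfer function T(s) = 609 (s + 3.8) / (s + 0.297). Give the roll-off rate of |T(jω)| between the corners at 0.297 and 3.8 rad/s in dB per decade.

In this band the factors already past their corner are: pole at 0.297; net slope = -20 dB/decade.

-20 dB/decade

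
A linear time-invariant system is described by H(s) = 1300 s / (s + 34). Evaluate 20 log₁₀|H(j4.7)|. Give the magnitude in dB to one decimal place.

|j4.7| = 4.7
|j4.7 + 34| = √(4.7² + 34²) = 34.32
|H(j4.7)| = 1300 × 4.7 / 34.32 = 178.01
20 log₁₀(178.01) = 45.01 dB

45.0 dB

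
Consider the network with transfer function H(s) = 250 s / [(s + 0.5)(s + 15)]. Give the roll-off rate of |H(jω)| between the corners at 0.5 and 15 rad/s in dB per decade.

0 dB/decade

In this band the factors already past their corner are: 1 differentiator zero, pole at 0.5; net slope = 0 dB/decade.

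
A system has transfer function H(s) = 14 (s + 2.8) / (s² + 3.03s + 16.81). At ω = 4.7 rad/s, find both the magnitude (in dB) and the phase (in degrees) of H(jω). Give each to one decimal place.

|j4.7 + 2.8| = √(4.7² + 2.8²) = 5.471
|(j4.7)² + 3.03(j4.7) + 16.81| = |-5.28 + j14.241| = 15.19
|H(j4.7)| = 14 × 5.471 / 15.19 = 5.0428
20 log₁₀(5.0428) = 14.05 dB
∠(j4.7 + 2.8) = arctan(4.7/2.8) = 59.22°
∠[(j4.7)² + 3.03(j4.7) + 16.81] = ∠[-5.28 + j14.241] = 110.34°
∠H(j4.7) = 59.22° − 110.34° = -51.13°

|H| = 14.1 dB, ∠H = -51.1°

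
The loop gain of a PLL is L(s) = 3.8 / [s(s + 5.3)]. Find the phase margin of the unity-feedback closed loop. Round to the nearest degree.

Gain crossover: |L(jω)| = 1 at ω ≈ 0.711 rad/s.
∠L(j0.711) = −90° − arctan(0.711/5.3) ≈ -97.64°
PM = 180° + (-97.64°) = 82.36°

82 deg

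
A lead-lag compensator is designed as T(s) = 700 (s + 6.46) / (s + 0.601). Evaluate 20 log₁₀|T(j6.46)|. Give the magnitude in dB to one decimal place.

59.9 dB

|j6.46 + 6.46| = √(6.46² + 6.46²) = 9.136
|j6.46 + 0.601| = √(6.46² + 0.601²) = 6.488
|T(j6.46)| = 700 × 9.136 / 6.488 = 985.69
20 log₁₀(985.69) = 59.87 dB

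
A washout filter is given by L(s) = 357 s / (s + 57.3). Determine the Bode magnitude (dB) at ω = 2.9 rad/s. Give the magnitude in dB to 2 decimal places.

25.13 dB

|j2.9| = 2.9
|j2.9 + 57.3| = √(2.9² + 57.3²) = 57.37
|L(j2.9)| = 357 × 2.9 / 57.37 = 18.045
20 log₁₀(18.045) = 25.127 dB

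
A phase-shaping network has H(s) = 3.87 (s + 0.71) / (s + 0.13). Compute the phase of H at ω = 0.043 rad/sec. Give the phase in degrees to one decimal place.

∠(j0.043 + 0.71) = arctan(0.043/0.71) = 3.47°
∠(j0.043 + 0.13) = arctan(0.043/0.13) = 18.30°
∠H(j0.043) = 3.47° − 18.30° = -14.84°

-14.8°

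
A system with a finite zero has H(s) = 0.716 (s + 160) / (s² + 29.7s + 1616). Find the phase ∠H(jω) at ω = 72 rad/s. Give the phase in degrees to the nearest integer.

∠(j72 + 160) = arctan(72/160) = 24.23°
∠[(j72)² + 29.7(j72) + 1616] = ∠[-3568 + j2138.4] = 149.06°
∠H(j72) = 24.23° − 149.06° = -124.84°

-125 deg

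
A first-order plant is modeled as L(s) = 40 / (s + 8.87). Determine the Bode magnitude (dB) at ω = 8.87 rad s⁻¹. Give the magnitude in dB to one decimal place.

|j8.87 + 8.87| = √(8.87² + 8.87²) = 12.54
|L(j8.87)| = 40 / 12.54 = 3.1888
20 log₁₀(3.1888) = 10.07 dB

10.1 dB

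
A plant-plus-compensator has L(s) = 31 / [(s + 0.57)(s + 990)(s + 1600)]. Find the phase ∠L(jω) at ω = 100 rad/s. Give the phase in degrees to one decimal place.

∠(j100 + 0.57) = arctan(100/0.57) = 89.67°
∠(j100 + 990) = arctan(100/990) = 5.77°
∠(j100 + 1600) = arctan(100/1600) = 3.58°
∠L(j100) = − (89.67° + 5.77° + 3.58°) = -99.02°

-99.0°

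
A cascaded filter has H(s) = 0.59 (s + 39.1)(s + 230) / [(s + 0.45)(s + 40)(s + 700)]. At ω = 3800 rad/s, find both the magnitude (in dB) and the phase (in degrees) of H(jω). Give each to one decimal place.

|H| = -76.3 dB, ∠H = -83.0°

|j3800 + 39.1| = √(3800² + 39.1²) = 3800
|j3800 + 230| = √(3800² + 230²) = 3807
|j3800 + 0.45| = √(3800² + 0.45²) = 3800
|j3800 + 40| = √(3800² + 40²) = 3800
|j3800 + 700| = √(3800² + 700²) = 3864
|H(j3800)| = 0.59 × 3800 × 3807 / (3800 × 3800 × 3864) = 0.00015297
20 log₁₀(0.00015297) = -76.31 dB
∠(j3800 + 39.1) = arctan(3800/39.1) = 89.41°
∠(j3800 + 230) = arctan(3800/230) = 86.54°
∠(j3800 + 0.45) = arctan(3800/0.45) = 89.99°
∠(j3800 + 40) = arctan(3800/40) = 89.40°
∠(j3800 + 700) = arctan(3800/700) = 79.56°
∠H(j3800) = 89.41° + 86.54° − (89.99° + 89.40° + 79.56°) = -83.01°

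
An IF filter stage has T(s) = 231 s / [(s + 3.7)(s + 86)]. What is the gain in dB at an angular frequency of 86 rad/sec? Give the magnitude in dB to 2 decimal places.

5.56 dB

|j86| = 86
|j86 + 3.7| = √(86² + 3.7²) = 86.08
|j86 + 86| = √(86² + 86²) = 121.6
|T(j86)| = 231 × 86 / (86.08 × 121.6) = 1.8976
20 log₁₀(1.8976) = 5.564 dB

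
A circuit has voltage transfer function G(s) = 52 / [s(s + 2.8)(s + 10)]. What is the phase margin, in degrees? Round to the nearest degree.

51 deg

Gain crossover: |G(jω)| = 1 at ω ≈ 1.59 rad/s.
∠G(j1.59) = −90° − arctan(1.59/2.8) − arctan(1.59/10) ≈ -128.71°
PM = 180° + (-128.71°) = 51.29°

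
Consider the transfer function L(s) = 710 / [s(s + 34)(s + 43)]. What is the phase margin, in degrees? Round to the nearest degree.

Gain crossover: |L(jω)| = 1 at ω ≈ 0.486 rad/sec.
∠L(j0.486) = −90° − arctan(0.486/34) − arctan(0.486/43) ≈ -91.47°
PM = 180° + (-91.47°) = 88.53°

89°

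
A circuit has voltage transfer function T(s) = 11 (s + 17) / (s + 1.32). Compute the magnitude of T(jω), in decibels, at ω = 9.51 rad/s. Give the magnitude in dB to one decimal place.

27.0 dB

|j9.51 + 17| = √(9.51² + 17²) = 19.48
|j9.51 + 1.32| = √(9.51² + 1.32²) = 9.601
|T(j9.51)| = 11 × 19.48 / 9.601 = 22.317
20 log₁₀(22.317) = 26.97 dB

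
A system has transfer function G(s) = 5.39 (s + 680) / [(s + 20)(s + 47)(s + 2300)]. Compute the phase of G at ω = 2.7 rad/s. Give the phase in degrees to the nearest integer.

-11 deg

∠(j2.7 + 680) = arctan(2.7/680) = 0.23°
∠(j2.7 + 20) = arctan(2.7/20) = 7.69°
∠(j2.7 + 47) = arctan(2.7/47) = 3.29°
∠(j2.7 + 2300) = arctan(2.7/2300) = 0.07°
∠G(j2.7) = 0.23° − (7.69° + 3.29° + 0.07°) = -10.82°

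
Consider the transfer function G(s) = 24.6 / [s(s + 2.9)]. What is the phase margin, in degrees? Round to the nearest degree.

32 deg

Gain crossover: |G(jω)| = 1 at ω ≈ 4.56 rad/sec.
∠G(j4.56) = −90° − arctan(4.56/2.9) ≈ -147.52°
PM = 180° + (-147.52°) = 32.48°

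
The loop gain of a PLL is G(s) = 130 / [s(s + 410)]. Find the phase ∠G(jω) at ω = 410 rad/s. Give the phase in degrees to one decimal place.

-135.0°

∠(j410 + 410) = arctan(410/410) = 45.00°
∠(j410) = 90.00°
∠G(j410) = − (45.00° + 90.00°) = -135.00°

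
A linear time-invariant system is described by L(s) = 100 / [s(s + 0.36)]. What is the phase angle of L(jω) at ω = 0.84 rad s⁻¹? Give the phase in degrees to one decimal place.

∠(j0.84 + 0.36) = arctan(0.84/0.36) = 66.80°
∠(j0.84) = 90.00°
∠L(j0.84) = − (66.80° + 90.00°) = -156.80°

-156.8°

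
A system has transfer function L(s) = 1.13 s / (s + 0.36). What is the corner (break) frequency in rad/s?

0.36 rad/s

The single real pole at s = −0.36 gives a corner at ω = 0.36 rad/s.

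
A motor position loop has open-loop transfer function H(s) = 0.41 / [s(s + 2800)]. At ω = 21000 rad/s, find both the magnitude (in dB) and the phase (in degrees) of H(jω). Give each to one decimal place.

|H| = -180.7 dB, ∠H = -172.4°

|j21000 + 2800| = √(21000² + 2800²) = 2.119e+04
|j21000| = 2.1e+04
|H(j21000)| = 0.41 / (2.119e+04 × 2.1e+04) = 9.2155e-10
20 log₁₀(9.2155e-10) = -180.71 dB
∠(j21000 + 2800) = arctan(21000/2800) = 82.41°
∠(j21000) = 90.00°
∠H(j21000) = − (82.41° + 90.00°) = -172.41°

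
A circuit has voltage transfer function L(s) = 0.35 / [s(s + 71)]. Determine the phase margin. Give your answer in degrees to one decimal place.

90.0°

Gain crossover: |L(jω)| = 1 at ω ≈ 0.00493 rad/s.
∠L(j0.00493) = −90° − arctan(0.00493/71) ≈ -90.00°
PM = 180° + (-90.00°) = 90.00°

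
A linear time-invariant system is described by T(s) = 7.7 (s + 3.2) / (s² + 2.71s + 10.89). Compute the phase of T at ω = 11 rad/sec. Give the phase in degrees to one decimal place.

∠(j11 + 3.2) = arctan(11/3.2) = 73.78°
∠[(j11)² + 2.71(j11) + 10.89] = ∠[-110.11 + j29.81] = 164.85°
∠T(j11) = 73.78° − 164.85° = -91.07°

-91.1°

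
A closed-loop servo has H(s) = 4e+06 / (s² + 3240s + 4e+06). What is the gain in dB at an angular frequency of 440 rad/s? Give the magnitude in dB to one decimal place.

-0.1 dB

|(j440)² + 3240(j440) + 4e+06| = |3.8064e+06 + j1.4256e+06| = 4.065e+06
|H(j440)| = 4e+06 / 4.065e+06 = 0.98411
20 log₁₀(0.98411) = -0.14 dB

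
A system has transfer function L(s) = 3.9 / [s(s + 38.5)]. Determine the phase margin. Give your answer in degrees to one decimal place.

Gain crossover: |L(jω)| = 1 at ω ≈ 0.101 rad/s.
∠L(j0.101) = −90° − arctan(0.101/38.5) ≈ -90.15°
PM = 180° + (-90.15°) = 89.85°

89.8°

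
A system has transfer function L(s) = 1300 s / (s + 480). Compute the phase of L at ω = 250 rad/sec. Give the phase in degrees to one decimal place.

∠(j250) = 90.00°
∠(j250 + 480) = arctan(250/480) = 27.51°
∠L(j250) = 90.00° − 27.51° = 62.49°

62.5°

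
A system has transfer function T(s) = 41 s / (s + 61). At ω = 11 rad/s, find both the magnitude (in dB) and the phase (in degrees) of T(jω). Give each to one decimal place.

|j11| = 11
|j11 + 61| = √(11² + 61²) = 61.98
|T(j11)| = 41 × 11 / 61.98 = 7.2761
20 log₁₀(7.2761) = 17.24 dB
∠(j11) = 90.00°
∠(j11 + 61) = arctan(11/61) = 10.22°
∠T(j11) = 90.00° − 10.22° = 79.78°

|T| = 17.2 dB, ∠T = 79.8°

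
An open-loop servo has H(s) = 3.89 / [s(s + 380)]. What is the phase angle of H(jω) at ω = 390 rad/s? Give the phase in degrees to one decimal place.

-135.7 deg

∠(j390 + 380) = arctan(390/380) = 45.74°
∠(j390) = 90.00°
∠H(j390) = − (45.74° + 90.00°) = -135.74°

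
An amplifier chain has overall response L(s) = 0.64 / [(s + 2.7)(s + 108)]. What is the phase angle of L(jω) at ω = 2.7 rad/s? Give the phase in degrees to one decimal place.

-46.4 deg

∠(j2.7 + 2.7) = arctan(2.7/2.7) = 45.00°
∠(j2.7 + 108) = arctan(2.7/108) = 1.43°
∠L(j2.7) = − (45.00° + 1.43°) = -46.43°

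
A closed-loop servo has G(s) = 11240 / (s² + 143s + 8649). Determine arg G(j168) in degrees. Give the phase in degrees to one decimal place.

∠[(j168)² + 143(j168) + 8649] = ∠[-19575 + j24024] = 129.17°
∠G(j168) = −129.17° = -129.17°

-129.2°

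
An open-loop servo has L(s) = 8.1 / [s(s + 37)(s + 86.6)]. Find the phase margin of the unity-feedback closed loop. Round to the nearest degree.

Gain crossover: |L(jω)| = 1 at ω ≈ 0.00253 rad s⁻¹.
∠L(j0.00253) = −90° − arctan(0.00253/37) − arctan(0.00253/86.6) ≈ -90.01°
PM = 180° + (-90.01°) = 89.99°

90°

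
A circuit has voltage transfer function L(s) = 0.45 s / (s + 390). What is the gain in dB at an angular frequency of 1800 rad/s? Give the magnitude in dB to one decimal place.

-7.1 dB

|j1800| = 1800
|j1800 + 390| = √(1800² + 390²) = 1842
|L(j1800)| = 0.45 × 1800 / 1842 = 0.4398
20 log₁₀(0.4398) = -7.13 dB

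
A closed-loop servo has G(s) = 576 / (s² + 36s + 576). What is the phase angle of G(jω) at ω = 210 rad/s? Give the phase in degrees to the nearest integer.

-170°

∠[(j210)² + 36(j210) + 576] = ∠[-43524 + j7560] = 170.15°
∠G(j210) = −170.15° = -170.15°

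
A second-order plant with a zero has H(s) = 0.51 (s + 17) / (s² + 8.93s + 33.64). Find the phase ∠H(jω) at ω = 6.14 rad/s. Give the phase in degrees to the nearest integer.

-74°

∠(j6.14 + 17) = arctan(6.14/17) = 19.86°
∠[(j6.14)² + 8.93(j6.14) + 33.64] = ∠[-4.0596 + j54.83] = 94.23°
∠H(j6.14) = 19.86° − 94.23° = -74.38°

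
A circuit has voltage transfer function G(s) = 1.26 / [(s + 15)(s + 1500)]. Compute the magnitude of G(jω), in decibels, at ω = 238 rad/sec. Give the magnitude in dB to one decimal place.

|j238 + 15| = √(238² + 15²) = 238.5
|j238 + 1500| = √(238² + 1500²) = 1519
|G(j238)| = 1.26 / (238.5 × 1519) = 3.4789e-06
20 log₁₀(3.4789e-06) = -109.17 dB

-109.2 dB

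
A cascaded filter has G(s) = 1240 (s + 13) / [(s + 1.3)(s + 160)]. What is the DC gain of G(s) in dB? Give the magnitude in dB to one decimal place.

37.8 dB

G(0) = 1240 × 13 / (1.3 × 160) = 77.5
20 log₁₀(77.5) = 37.79 dB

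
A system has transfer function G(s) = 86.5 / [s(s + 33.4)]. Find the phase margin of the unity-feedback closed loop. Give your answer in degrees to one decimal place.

85.6°

Gain crossover: |G(jω)| = 1 at ω ≈ 2.58 rad/s.
∠G(j2.58) = −90° − arctan(2.58/33.4) ≈ -94.42°
PM = 180° + (-94.42°) = 85.58°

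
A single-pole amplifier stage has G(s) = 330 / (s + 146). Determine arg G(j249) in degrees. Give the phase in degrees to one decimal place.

∠(j249 + 146) = arctan(249/146) = 59.61°
∠G(j249) = −59.61° = -59.61°

-59.6°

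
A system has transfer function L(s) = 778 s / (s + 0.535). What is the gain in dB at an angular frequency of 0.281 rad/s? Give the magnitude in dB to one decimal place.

51.2 dB

|j0.281| = 0.281
|j0.281 + 0.535| = √(0.281² + 0.535²) = 0.6043
|L(j0.281)| = 778 × 0.281 / 0.6043 = 361.77
20 log₁₀(361.77) = 51.17 dB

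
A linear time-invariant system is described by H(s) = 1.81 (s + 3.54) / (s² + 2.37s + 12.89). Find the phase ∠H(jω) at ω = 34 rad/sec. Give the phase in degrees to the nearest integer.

-92°

∠(j34 + 3.54) = arctan(34/3.54) = 84.06°
∠[(j34)² + 2.37(j34) + 12.89] = ∠[-1143.1 + j80.58] = 175.97°
∠H(j34) = 84.06° − 175.97° = -91.91°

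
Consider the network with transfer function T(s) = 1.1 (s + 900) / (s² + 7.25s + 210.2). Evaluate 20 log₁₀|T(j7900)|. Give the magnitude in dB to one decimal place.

|j7900 + 900| = √(7900² + 900²) = 7951
|(j7900)² + 7.25(j7900) + 210.2| = |-6.241e+07 + j57275| = 6.241e+07
|T(j7900)| = 1.1 × 7951 / 6.241e+07 = 0.00014014
20 log₁₀(0.00014014) = -77.07 dB

-77.1 dB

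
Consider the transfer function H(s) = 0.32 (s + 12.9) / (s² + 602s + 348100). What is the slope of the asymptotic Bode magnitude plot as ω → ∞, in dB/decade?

-20 dB/decade

With 1 zero and 2 poles, the high-frequency asymptotic slope is 20 × (1 − 2) = -20 dB/decade.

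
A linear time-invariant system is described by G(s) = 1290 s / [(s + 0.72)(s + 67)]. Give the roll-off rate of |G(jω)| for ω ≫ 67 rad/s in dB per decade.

-20 dB/decade

With 1 zero and 2 poles, the high-frequency asymptotic slope is 20 × (1 − 2) = -20 dB/decade.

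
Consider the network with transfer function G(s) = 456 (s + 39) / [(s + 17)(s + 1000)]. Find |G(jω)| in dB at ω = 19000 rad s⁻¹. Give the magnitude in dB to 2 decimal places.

-32.41 dB

|j19000 + 39| = √(19000² + 39²) = 1.9e+04
|j19000 + 17| = √(19000² + 17²) = 1.9e+04
|j19000 + 1000| = √(19000² + 1000²) = 1.903e+04
|G(j19000)| = 456 × 1.9e+04 / (1.9e+04 × 1.903e+04) = 0.023967
20 log₁₀(0.023967) = -32.408 dB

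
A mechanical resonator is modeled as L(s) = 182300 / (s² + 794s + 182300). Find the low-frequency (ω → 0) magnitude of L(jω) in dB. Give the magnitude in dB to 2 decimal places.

L(0) = 182300 / 182300 = 1
20 log₁₀(1) = 0.000 dB

0.00 dB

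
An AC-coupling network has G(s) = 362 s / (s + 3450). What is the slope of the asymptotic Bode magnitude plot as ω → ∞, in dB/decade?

With 1 zero and 1 pole, the high-frequency asymptotic slope is 20 × (1 − 1) = 0 dB/decade.

0 dB/decade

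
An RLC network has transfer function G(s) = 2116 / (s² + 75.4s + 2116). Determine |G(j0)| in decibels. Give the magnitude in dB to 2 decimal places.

G(0) = 2116 / 2116 = 1
20 log₁₀(1) = 0.000 dB

0.00 dB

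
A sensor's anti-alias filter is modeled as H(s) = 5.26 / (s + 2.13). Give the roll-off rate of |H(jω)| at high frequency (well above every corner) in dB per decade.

With 0 zeros and 1 pole, the high-frequency asymptotic slope is 20 × (0 − 1) = -20 dB/decade.

-20 dB/decade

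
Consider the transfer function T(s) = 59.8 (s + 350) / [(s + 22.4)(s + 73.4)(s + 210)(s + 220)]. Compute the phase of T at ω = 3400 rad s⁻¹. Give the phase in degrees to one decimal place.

∠(j3400 + 350) = arctan(3400/350) = 84.12°
∠(j3400 + 22.4) = arctan(3400/22.4) = 89.62°
∠(j3400 + 73.4) = arctan(3400/73.4) = 88.76°
∠(j3400 + 210) = arctan(3400/210) = 86.47°
∠(j3400 + 220) = arctan(3400/220) = 86.30°
∠T(j3400) = 84.12° − (89.62° + 88.76° + 86.47° + 86.30°) = -267.03°

-267.0 deg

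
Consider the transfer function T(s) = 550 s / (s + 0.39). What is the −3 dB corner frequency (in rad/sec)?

For a single-pole high-pass, the −3 dB point is at the pole: ω = 0.39 rad/sec.

0.39 rad/sec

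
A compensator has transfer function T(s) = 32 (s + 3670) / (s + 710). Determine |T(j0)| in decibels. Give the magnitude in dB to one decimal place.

44.4 dB

T(0) = 32 × 3670 / 710 = 165.41
20 log₁₀(165.41) = 44.37 dB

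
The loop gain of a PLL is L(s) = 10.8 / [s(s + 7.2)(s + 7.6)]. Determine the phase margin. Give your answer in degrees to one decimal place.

Gain crossover: |L(jω)| = 1 at ω ≈ 0.197 rad/sec.
∠L(j0.197) = −90° − arctan(0.197/7.2) − arctan(0.197/7.6) ≈ -93.06°
PM = 180° + (-93.06°) = 86.94°

86.9°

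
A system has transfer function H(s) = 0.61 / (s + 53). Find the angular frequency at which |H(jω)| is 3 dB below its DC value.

For a single-pole low-pass, the −3 dB point is at the pole: ω = 53 rad/sec.

53 rad/sec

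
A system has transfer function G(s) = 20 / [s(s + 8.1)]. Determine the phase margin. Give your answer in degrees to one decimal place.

Gain crossover: |G(jω)| = 1 at ω ≈ 2.37 rad/sec.
∠G(j2.37) = −90° − arctan(2.37/8.1) ≈ -106.31°
PM = 180° + (-106.31°) = 73.69°

73.7°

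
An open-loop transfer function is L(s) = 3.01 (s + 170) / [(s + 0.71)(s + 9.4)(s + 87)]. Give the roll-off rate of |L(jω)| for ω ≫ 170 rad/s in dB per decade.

With 1 zero and 3 poles, the high-frequency asymptotic slope is 20 × (1 − 3) = -40 dB/decade.

-40 dB/decade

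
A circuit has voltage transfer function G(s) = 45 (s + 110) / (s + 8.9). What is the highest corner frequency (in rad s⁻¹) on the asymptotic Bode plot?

110 rad s⁻¹

Break frequencies occur at each pole and zero magnitude: 8.9 rad s⁻¹, 110 rad s⁻¹.
The highest is 110 rad s⁻¹.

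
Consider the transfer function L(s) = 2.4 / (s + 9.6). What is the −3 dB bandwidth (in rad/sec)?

For a single-pole low-pass, the −3 dB point is at the pole: ω = 9.6 rad/sec.

9.6 rad/sec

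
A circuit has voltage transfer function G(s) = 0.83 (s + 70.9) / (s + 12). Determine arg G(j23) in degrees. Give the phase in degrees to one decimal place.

∠(j23 + 70.9) = arctan(23/70.9) = 17.97°
∠(j23 + 12) = arctan(23/12) = 62.45°
∠G(j23) = 17.97° − 62.45° = -44.47°

-44.5°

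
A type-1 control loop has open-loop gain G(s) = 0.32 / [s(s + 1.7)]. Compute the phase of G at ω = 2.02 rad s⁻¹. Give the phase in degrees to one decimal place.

-139.9 deg

∠(j2.02 + 1.7) = arctan(2.02/1.7) = 49.92°
∠(j2.02) = 90.00°
∠G(j2.02) = − (49.92° + 90.00°) = -139.92°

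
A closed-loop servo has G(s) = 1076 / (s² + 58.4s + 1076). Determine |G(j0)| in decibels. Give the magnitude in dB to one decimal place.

G(0) = 1076 / 1076 = 1
20 log₁₀(1) = 0.00 dB

0.0 dB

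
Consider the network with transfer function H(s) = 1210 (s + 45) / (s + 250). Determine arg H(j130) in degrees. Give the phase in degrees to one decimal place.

∠(j130 + 45) = arctan(130/45) = 70.91°
∠(j130 + 250) = arctan(130/250) = 27.47°
∠H(j130) = 70.91° − 27.47° = 43.43°

43.4°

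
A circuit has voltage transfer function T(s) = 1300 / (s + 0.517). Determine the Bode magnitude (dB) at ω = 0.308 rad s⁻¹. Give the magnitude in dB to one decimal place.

66.7 dB

|j0.308 + 0.517| = √(0.308² + 0.517²) = 0.6018
|T(j0.308)| = 1300 / 0.6018 = 2160.2
20 log₁₀(2160.2) = 66.69 dB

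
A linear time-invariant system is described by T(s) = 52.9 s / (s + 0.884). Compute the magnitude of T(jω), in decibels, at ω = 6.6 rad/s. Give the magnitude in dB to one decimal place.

34.4 dB

|j6.6| = 6.6
|j6.6 + 0.884| = √(6.6² + 0.884²) = 6.659
|T(j6.6)| = 52.9 × 6.6 / 6.659 = 52.432
20 log₁₀(52.432) = 34.39 dB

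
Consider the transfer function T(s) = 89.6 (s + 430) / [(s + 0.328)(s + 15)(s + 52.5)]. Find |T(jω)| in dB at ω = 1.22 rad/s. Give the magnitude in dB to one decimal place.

31.7 dB

|j1.22 + 430| = √(1.22² + 430²) = 430
|j1.22 + 0.328| = √(1.22² + 0.328²) = 1.263
|j1.22 + 15| = √(1.22² + 15²) = 15.05
|j1.22 + 52.5| = √(1.22² + 52.5²) = 52.51
|T(j1.22)| = 89.6 × 430 / (1.263 × 15.05 × 52.51) = 38.589
20 log₁₀(38.589) = 31.73 dB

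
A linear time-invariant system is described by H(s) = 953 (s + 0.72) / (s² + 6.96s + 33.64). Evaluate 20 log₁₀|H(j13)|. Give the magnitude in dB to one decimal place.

|j13 + 0.72| = √(13² + 0.72²) = 13.02
|(j13)² + 6.96(j13) + 33.64| = |-135.36 + j90.48| = 162.8
|H(j13)| = 953 × 13.02 / 162.8 = 76.209
20 log₁₀(76.209) = 37.64 dB

37.6 dB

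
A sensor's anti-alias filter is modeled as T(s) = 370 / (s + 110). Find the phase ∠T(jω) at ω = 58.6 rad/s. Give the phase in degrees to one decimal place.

-28.0 deg

∠(j58.6 + 110) = arctan(58.6/110) = 28.05°
∠T(j58.6) = −28.05° = -28.05°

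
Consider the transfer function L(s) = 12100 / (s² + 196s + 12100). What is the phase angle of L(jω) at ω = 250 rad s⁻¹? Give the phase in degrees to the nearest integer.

-136 deg

∠[(j250)² + 196(j250) + 12100] = ∠[-50400 + j49000] = 135.81°
∠L(j250) = −135.81° = -135.81°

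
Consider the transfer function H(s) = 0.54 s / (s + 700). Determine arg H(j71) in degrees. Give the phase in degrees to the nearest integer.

∠(j71) = 90.00°
∠(j71 + 700) = arctan(71/700) = 5.79°
∠H(j71) = 90.00° − 5.79° = 84.21°

84°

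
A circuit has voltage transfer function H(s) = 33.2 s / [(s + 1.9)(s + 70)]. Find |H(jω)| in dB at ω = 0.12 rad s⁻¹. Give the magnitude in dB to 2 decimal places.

|j0.12| = 0.12
|j0.12 + 1.9| = √(0.12² + 1.9²) = 1.904
|j0.12 + 70| = √(0.12² + 70²) = 70
|H(j0.12)| = 33.2 × 0.12 / (1.904 × 70) = 0.029895
20 log₁₀(0.029895) = -30.488 dB

-30.49 dB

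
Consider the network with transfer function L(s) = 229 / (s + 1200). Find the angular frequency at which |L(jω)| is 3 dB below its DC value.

1200 rad/sec

For a single-pole low-pass, the −3 dB point is at the pole: ω = 1200 rad/sec.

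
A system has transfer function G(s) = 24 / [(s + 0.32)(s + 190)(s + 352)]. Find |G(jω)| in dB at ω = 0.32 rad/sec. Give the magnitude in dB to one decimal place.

|j0.32 + 0.32| = √(0.32² + 0.32²) = 0.4525
|j0.32 + 190| = √(0.32² + 190²) = 190
|j0.32 + 352| = √(0.32² + 352²) = 352
|G(j0.32)| = 24 / (0.4525 × 190 × 352) = 0.00079296
20 log₁₀(0.00079296) = -62.02 dB

-62.0 dB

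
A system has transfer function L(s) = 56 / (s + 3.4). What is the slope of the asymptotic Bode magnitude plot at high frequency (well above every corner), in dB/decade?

-20 dB/decade

With 0 zeros and 1 pole, the high-frequency asymptotic slope is 20 × (0 − 1) = -20 dB/decade.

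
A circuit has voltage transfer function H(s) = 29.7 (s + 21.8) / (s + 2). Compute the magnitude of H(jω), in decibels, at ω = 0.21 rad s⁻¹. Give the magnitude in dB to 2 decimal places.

50.16 dB

|j0.21 + 21.8| = √(0.21² + 21.8²) = 21.8
|j0.21 + 2| = √(0.21² + 2²) = 2.011
|H(j0.21)| = 29.7 × 21.8 / 2.011 = 321.97
20 log₁₀(321.97) = 50.156 dB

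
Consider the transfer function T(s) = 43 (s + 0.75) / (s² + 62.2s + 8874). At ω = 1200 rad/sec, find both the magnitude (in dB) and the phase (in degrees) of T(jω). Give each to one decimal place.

|j1200 + 0.75| = √(1200² + 0.75²) = 1200
|(j1200)² + 62.2(j1200) + 8874| = |-1.4311e+06 + j74640| = 1.433e+06
|T(j1200)| = 43 × 1200 / 1.433e+06 = 0.036007
20 log₁₀(0.036007) = -28.87 dB
∠(j1200 + 0.75) = arctan(1200/0.75) = 89.96°
∠[(j1200)² + 62.2(j1200) + 8874] = ∠[-1.4311e+06 + j74640] = 177.01°
∠T(j1200) = 89.96° − 177.01° = -87.05°

|T| = -28.9 dB, ∠T = -87.1°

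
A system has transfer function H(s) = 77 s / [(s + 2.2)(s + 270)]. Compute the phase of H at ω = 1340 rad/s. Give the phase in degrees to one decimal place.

-78.5°

∠(j1340) = 90.00°
∠(j1340 + 2.2) = arctan(1340/2.2) = 89.91°
∠(j1340 + 270) = arctan(1340/270) = 78.61°
∠H(j1340) = 90.00° − (89.91° + 78.61°) = -78.51°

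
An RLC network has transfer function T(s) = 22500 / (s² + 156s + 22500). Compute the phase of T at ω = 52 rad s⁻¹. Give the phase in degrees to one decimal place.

-22.3 deg

∠[(j52)² + 156(j52) + 22500] = ∠[19796 + j8112] = 22.28°
∠T(j52) = −22.28° = -22.28°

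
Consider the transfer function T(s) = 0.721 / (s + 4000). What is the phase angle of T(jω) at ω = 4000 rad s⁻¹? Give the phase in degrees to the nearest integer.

∠(j4000 + 4000) = arctan(4000/4000) = 45.00°
∠T(j4000) = −45.00° = -45.00°

-45°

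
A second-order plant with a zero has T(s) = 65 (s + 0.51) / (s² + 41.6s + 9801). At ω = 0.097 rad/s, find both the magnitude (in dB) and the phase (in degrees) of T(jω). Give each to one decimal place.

|j0.097 + 0.51| = √(0.097² + 0.51²) = 0.5191
|(j0.097)² + 41.6(j0.097) + 9801| = |9801 + j4.0352| = 9801
|T(j0.097)| = 65 × 0.5191 / 9801 = 0.0034429
20 log₁₀(0.0034429) = -49.26 dB
∠(j0.097 + 0.51) = arctan(0.097/0.51) = 10.77°
∠[(j0.097)² + 41.6(j0.097) + 9801] = ∠[9801 + j4.0352] = 0.02°
∠T(j0.097) = 10.77° − 0.02° = 10.75°

|T| = -49.3 dB, ∠T = 10.7°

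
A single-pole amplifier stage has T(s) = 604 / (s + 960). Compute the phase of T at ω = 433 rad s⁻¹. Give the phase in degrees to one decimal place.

-24.3°

∠(j433 + 960) = arctan(433/960) = 24.28°
∠T(j433) = −24.28° = -24.28°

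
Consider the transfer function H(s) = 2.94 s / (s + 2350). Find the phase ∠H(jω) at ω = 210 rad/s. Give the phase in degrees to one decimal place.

∠(j210) = 90.00°
∠(j210 + 2350) = arctan(210/2350) = 5.11°
∠H(j210) = 90.00° − 5.11° = 84.89°

84.9°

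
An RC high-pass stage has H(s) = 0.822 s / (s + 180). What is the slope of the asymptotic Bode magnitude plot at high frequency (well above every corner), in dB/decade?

With 1 zero and 1 pole, the high-frequency asymptotic slope is 20 × (1 − 1) = 0 dB/decade.

0 dB/decade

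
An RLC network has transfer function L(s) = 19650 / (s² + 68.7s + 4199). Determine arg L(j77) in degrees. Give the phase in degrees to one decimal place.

-108.1°

∠[(j77)² + 68.7(j77) + 4199] = ∠[-1730 + j5289.9] = 108.11°
∠L(j77) = −108.11° = -108.11°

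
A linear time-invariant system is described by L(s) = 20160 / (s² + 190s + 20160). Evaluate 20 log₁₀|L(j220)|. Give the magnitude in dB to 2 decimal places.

-7.97 dB

|(j220)² + 190(j220) + 20160| = |-28240 + j41800| = 5.045e+04
|L(j220)| = 20160 / 5.045e+04 = 0.39964
20 log₁₀(0.39964) = -7.967 dB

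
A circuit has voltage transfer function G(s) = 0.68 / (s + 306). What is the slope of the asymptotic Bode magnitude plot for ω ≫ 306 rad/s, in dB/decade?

-20 dB/decade

With 0 zeros and 1 pole, the high-frequency asymptotic slope is 20 × (0 − 1) = -20 dB/decade.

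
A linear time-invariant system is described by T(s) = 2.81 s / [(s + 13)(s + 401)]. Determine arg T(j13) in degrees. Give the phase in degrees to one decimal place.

43.1 deg

∠(j13) = 90.00°
∠(j13 + 13) = arctan(13/13) = 45.00°
∠(j13 + 401) = arctan(13/401) = 1.86°
∠T(j13) = 90.00° − (45.00° + 1.86°) = 43.14°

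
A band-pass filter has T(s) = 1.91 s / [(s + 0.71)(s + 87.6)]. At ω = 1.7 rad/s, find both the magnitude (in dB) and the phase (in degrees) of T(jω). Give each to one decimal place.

|T| = -33.9 dB, ∠T = 21.6°

|j1.7| = 1.7
|j1.7 + 0.71| = √(1.7² + 0.71²) = 1.842
|j1.7 + 87.6| = √(1.7² + 87.6²) = 87.62
|T(j1.7)| = 1.91 × 1.7 / (1.842 × 87.62) = 0.020116
20 log₁₀(0.020116) = -33.93 dB
∠(j1.7) = 90.00°
∠(j1.7 + 0.71) = arctan(1.7/0.71) = 67.33°
∠(j1.7 + 87.6) = arctan(1.7/87.6) = 1.11°
∠T(j1.7) = 90.00° − (67.33° + 1.11°) = 21.56°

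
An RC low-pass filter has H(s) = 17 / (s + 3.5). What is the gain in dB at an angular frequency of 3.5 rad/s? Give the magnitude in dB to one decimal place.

|j3.5 + 3.5| = √(3.5² + 3.5²) = 4.95
|H(j3.5)| = 17 / 4.95 = 3.4345
20 log₁₀(3.4345) = 10.72 dB

10.7 dB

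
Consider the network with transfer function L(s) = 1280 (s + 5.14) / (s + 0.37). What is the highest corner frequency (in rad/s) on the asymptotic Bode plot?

Break frequencies occur at each pole and zero magnitude: 0.37 rad/s, 5.14 rad/s.
The highest is 5.14 rad/s.

5.14 rad/s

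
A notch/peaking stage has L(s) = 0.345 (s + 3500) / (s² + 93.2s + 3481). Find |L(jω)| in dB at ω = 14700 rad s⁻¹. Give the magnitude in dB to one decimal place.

|j14700 + 3500| = √(14700² + 3500²) = 1.511e+04
|(j14700)² + 93.2(j14700) + 3481| = |-2.1609e+08 + j1.37e+06| = 2.161e+08
|L(j14700)| = 0.345 × 1.511e+04 / 2.161e+08 = 2.4125e-05
20 log₁₀(2.4125e-05) = -92.35 dB

-92.4 dB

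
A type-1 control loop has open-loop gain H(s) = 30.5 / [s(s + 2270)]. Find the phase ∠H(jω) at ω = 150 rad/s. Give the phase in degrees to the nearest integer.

∠(j150 + 2270) = arctan(150/2270) = 3.78°
∠(j150) = 90.00°
∠H(j150) = − (3.78° + 90.00°) = -93.78°

-94 deg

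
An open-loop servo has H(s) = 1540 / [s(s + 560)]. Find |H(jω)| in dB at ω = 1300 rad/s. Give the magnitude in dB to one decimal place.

-61.5 dB

|j1300 + 560| = √(1300² + 560²) = 1415
|j1300| = 1300
|H(j1300)| = 1540 / (1415 × 1300) = 0.0008369
20 log₁₀(0.0008369) = -61.55 dB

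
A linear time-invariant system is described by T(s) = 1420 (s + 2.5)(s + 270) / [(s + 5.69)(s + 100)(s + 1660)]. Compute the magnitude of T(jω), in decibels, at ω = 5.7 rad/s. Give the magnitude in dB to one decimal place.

5.0 dB

|j5.7 + 2.5| = √(5.7² + 2.5²) = 6.224
|j5.7 + 270| = √(5.7² + 270²) = 270.1
|j5.7 + 5.69| = √(5.7² + 5.69²) = 8.054
|j5.7 + 100| = √(5.7² + 100²) = 100.2
|j5.7 + 1660| = √(5.7² + 1660²) = 1660
|T(j5.7)| = 1420 × 6.224 × 270.1 / (8.054 × 100.2 × 1660) = 1.7824
20 log₁₀(1.7824) = 5.02 dB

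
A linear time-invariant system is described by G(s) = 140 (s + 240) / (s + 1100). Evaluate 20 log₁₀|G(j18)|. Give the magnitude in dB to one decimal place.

29.7 dB

|j18 + 240| = √(18² + 240²) = 240.7
|j18 + 1100| = √(18² + 1100²) = 1100
|G(j18)| = 140 × 240.7 / 1100 = 30.627
20 log₁₀(30.627) = 29.72 dB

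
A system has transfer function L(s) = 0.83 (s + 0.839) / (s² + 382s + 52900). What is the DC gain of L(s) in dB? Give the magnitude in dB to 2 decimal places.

L(0) = 0.83 × 0.839 / 52900 = 1.3164e-05
20 log₁₀(1.3164e-05) = -97.612 dB

-97.61 dB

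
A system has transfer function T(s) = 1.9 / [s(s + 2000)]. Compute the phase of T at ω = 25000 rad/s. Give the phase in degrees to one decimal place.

-175.4°

∠(j25000 + 2000) = arctan(25000/2000) = 85.43°
∠(j25000) = 90.00°
∠T(j25000) = − (85.43° + 90.00°) = -175.43°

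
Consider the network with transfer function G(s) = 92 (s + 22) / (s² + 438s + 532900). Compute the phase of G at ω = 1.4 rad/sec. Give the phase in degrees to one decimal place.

3.6°

∠(j1.4 + 22) = arctan(1.4/22) = 3.64°
∠[(j1.4)² + 438(j1.4) + 532900] = ∠[5.329e+05 + j613.2] = 0.07°
∠G(j1.4) = 3.64° − 0.07° = 3.58°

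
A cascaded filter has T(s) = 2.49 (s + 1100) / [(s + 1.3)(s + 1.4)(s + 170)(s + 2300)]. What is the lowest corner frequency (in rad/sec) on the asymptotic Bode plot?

Break frequencies occur at each pole and zero magnitude: 1.3 rad/sec, 1.4 rad/sec, 170 rad/sec, 1100 rad/sec, 2300 rad/sec.
The lowest is 1.3 rad/sec.

1.3 rad/sec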